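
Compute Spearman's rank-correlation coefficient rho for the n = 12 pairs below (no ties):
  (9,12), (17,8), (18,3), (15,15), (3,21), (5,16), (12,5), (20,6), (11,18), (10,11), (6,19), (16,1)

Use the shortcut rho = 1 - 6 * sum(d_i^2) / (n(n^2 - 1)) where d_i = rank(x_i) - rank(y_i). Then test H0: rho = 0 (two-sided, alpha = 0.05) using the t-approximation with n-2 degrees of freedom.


Step 1: Rank x and y separately (midranks; no ties here).
rank(x): 9->4, 17->10, 18->11, 15->8, 3->1, 5->2, 12->7, 20->12, 11->6, 10->5, 6->3, 16->9
rank(y): 12->7, 8->5, 3->2, 15->8, 21->12, 16->9, 5->3, 6->4, 18->10, 11->6, 19->11, 1->1
Step 2: d_i = R_x(i) - R_y(i); compute d_i^2.
  (4-7)^2=9, (10-5)^2=25, (11-2)^2=81, (8-8)^2=0, (1-12)^2=121, (2-9)^2=49, (7-3)^2=16, (12-4)^2=64, (6-10)^2=16, (5-6)^2=1, (3-11)^2=64, (9-1)^2=64
sum(d^2) = 510.
Step 3: rho = 1 - 6*510 / (12*(12^2 - 1)) = 1 - 3060/1716 = -0.783217.
Step 4: Under H0, t = rho * sqrt((n-2)/(1-rho^2)) = -3.9835 ~ t(10).
Step 5: Two-sided p-value from the t-distribution with 10 df = 0.002586.
Step 6: alpha = 0.05. reject H0.

rho = -0.7832, p = 0.002586, reject H0 at alpha = 0.05.


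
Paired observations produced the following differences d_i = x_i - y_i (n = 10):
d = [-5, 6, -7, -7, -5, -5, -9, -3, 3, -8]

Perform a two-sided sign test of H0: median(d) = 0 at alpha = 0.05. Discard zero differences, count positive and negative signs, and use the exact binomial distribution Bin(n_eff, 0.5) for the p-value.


Step 1: Discard zero differences. Original n = 10; n_eff = number of nonzero differences = 10.
Nonzero differences (with sign): -5, +6, -7, -7, -5, -5, -9, -3, +3, -8
Step 2: Count signs: positive = 2, negative = 8.
Step 3: Under H0: P(positive) = 0.5, so the number of positives S ~ Bin(10, 0.5).
Step 4: Two-sided exact p-value = sum of Bin(10,0.5) probabilities at or below the observed probability = 0.109375.
Step 5: alpha = 0.05. fail to reject H0.

n_eff = 10, pos = 2, neg = 8, p = 0.109375, fail to reject H0.


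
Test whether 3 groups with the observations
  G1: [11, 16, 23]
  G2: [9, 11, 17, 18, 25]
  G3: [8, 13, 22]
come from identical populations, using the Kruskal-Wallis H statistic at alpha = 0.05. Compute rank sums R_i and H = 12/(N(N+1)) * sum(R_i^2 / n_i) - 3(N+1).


Step 1: Combine all N = 11 observations and assign midranks.
sorted (value, group, rank): (8,G3,1), (9,G2,2), (11,G1,3.5), (11,G2,3.5), (13,G3,5), (16,G1,6), (17,G2,7), (18,G2,8), (22,G3,9), (23,G1,10), (25,G2,11)
Step 2: Sum ranks within each group.
R_1 = 19.5 (n_1 = 3)
R_2 = 31.5 (n_2 = 5)
R_3 = 15 (n_3 = 3)
Step 3: H = 12/(N(N+1)) * sum(R_i^2/n_i) - 3(N+1)
     = 12/(11*12) * (19.5^2/3 + 31.5^2/5 + 15^2/3) - 3*12
     = 0.090909 * 400.2 - 36
     = 0.381818.
Step 4: Ties present; correction factor C = 1 - 6/(11^3 - 11) = 0.995455. Corrected H = 0.381818 / 0.995455 = 0.383562.
Step 5: Under H0, H ~ chi^2(2); p-value = 0.825488.
Step 6: alpha = 0.05. fail to reject H0.

H = 0.3836, df = 2, p = 0.825488, fail to reject H0.


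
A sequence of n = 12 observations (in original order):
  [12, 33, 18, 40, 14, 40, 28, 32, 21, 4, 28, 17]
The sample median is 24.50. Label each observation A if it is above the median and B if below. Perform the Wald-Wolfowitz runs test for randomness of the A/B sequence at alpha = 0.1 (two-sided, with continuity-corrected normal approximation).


Step 1: Compute median = 24.50; label A = above, B = below.
Labels in order: BABABAAABBAB  (n_A = 6, n_B = 6)
Step 2: Count runs R = 9.
Step 3: Under H0 (random ordering), E[R] = 2*n_A*n_B/(n_A+n_B) + 1 = 2*6*6/12 + 1 = 7.0000.
        Var[R] = 2*n_A*n_B*(2*n_A*n_B - n_A - n_B) / ((n_A+n_B)^2 * (n_A+n_B-1)) = 4320/1584 = 2.7273.
        SD[R] = 1.6514.
Step 4: Continuity-corrected z = (R - 0.5 - E[R]) / SD[R] = (9 - 0.5 - 7.0000) / 1.6514 = 0.9083.
Step 5: Two-sided p-value via normal approximation = 2*(1 - Phi(|z|)) = 0.363722.
Step 6: alpha = 0.1. fail to reject H0.

R = 9, z = 0.9083, p = 0.363722, fail to reject H0.


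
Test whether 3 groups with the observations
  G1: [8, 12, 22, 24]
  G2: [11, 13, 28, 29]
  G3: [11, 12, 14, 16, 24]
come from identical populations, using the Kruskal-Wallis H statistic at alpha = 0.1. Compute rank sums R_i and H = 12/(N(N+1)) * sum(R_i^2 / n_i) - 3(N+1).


Step 1: Combine all N = 13 observations and assign midranks.
sorted (value, group, rank): (8,G1,1), (11,G2,2.5), (11,G3,2.5), (12,G1,4.5), (12,G3,4.5), (13,G2,6), (14,G3,7), (16,G3,8), (22,G1,9), (24,G1,10.5), (24,G3,10.5), (28,G2,12), (29,G2,13)
Step 2: Sum ranks within each group.
R_1 = 25 (n_1 = 4)
R_2 = 33.5 (n_2 = 4)
R_3 = 32.5 (n_3 = 5)
Step 3: H = 12/(N(N+1)) * sum(R_i^2/n_i) - 3(N+1)
     = 12/(13*14) * (25^2/4 + 33.5^2/4 + 32.5^2/5) - 3*14
     = 0.065934 * 648.062 - 42
     = 0.729396.
Step 4: Ties present; correction factor C = 1 - 18/(13^3 - 13) = 0.991758. Corrected H = 0.729396 / 0.991758 = 0.735457.
Step 5: Under H0, H ~ chi^2(2); p-value = 0.692305.
Step 6: alpha = 0.1. fail to reject H0.

H = 0.7355, df = 2, p = 0.692305, fail to reject H0.


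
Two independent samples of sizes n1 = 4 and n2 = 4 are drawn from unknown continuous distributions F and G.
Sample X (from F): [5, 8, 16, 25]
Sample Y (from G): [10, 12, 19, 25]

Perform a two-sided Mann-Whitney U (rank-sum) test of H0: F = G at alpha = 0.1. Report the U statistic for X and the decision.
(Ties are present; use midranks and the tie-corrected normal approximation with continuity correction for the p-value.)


Step 1: Combine and sort all 8 observations; assign midranks.
sorted (value, group): (5,X), (8,X), (10,Y), (12,Y), (16,X), (19,Y), (25,X), (25,Y)
ranks: 5->1, 8->2, 10->3, 12->4, 16->5, 19->6, 25->7.5, 25->7.5
Step 2: Rank sum for X: R1 = 1 + 2 + 5 + 7.5 = 15.5.
Step 3: U_X = R1 - n1(n1+1)/2 = 15.5 - 4*5/2 = 15.5 - 10 = 5.5.
       U_Y = n1*n2 - U_X = 16 - 5.5 = 10.5.
Step 4: Ties are present, so use the tie-corrected normal approximation (with continuity correction) for the p-value.
Step 5: p-value = 0.561363; compare to alpha = 0.1. fail to reject H0.

U_X = 5.5, p = 0.561363, fail to reject H0 at alpha = 0.1.


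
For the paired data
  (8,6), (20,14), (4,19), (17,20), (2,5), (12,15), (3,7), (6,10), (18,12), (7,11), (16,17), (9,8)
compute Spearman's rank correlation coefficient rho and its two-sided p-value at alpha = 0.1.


Step 1: Rank x and y separately (midranks; no ties here).
rank(x): 8->6, 20->12, 4->3, 17->10, 2->1, 12->8, 3->2, 6->4, 18->11, 7->5, 16->9, 9->7
rank(y): 6->2, 14->8, 19->11, 20->12, 5->1, 15->9, 7->3, 10->5, 12->7, 11->6, 17->10, 8->4
Step 2: d_i = R_x(i) - R_y(i); compute d_i^2.
  (6-2)^2=16, (12-8)^2=16, (3-11)^2=64, (10-12)^2=4, (1-1)^2=0, (8-9)^2=1, (2-3)^2=1, (4-5)^2=1, (11-7)^2=16, (5-6)^2=1, (9-10)^2=1, (7-4)^2=9
sum(d^2) = 130.
Step 3: rho = 1 - 6*130 / (12*(12^2 - 1)) = 1 - 780/1716 = 0.545455.
Step 4: Under H0, t = rho * sqrt((n-2)/(1-rho^2)) = 2.0580 ~ t(10).
Step 5: Two-sided p-value from the t-distribution with 10 df = 0.066612.
Step 6: alpha = 0.1. reject H0.

rho = 0.5455, p = 0.066612, reject H0 at alpha = 0.1.


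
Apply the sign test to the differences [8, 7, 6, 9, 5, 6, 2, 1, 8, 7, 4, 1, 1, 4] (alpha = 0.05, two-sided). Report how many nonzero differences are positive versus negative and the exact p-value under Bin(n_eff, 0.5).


Step 1: Discard zero differences. Original n = 14; n_eff = number of nonzero differences = 14.
Nonzero differences (with sign): +8, +7, +6, +9, +5, +6, +2, +1, +8, +7, +4, +1, +1, +4
Step 2: Count signs: positive = 14, negative = 0.
Step 3: Under H0: P(positive) = 0.5, so the number of positives S ~ Bin(14, 0.5).
Step 4: Two-sided exact p-value = sum of Bin(14,0.5) probabilities at or below the observed probability = 0.000122.
Step 5: alpha = 0.05. reject H0.

n_eff = 14, pos = 14, neg = 0, p = 0.000122, reject H0.


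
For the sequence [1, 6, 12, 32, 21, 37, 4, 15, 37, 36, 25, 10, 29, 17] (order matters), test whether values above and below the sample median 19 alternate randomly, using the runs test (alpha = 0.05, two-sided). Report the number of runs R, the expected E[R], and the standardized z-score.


Step 1: Compute median = 19; label A = above, B = below.
Labels in order: BBBAAABBAAABAB  (n_A = 7, n_B = 7)
Step 2: Count runs R = 7.
Step 3: Under H0 (random ordering), E[R] = 2*n_A*n_B/(n_A+n_B) + 1 = 2*7*7/14 + 1 = 8.0000.
        Var[R] = 2*n_A*n_B*(2*n_A*n_B - n_A - n_B) / ((n_A+n_B)^2 * (n_A+n_B-1)) = 8232/2548 = 3.2308.
        SD[R] = 1.7974.
Step 4: Continuity-corrected z = (R + 0.5 - E[R]) / SD[R] = (7 + 0.5 - 8.0000) / 1.7974 = -0.2782.
Step 5: Two-sided p-value via normal approximation = 2*(1 - Phi(|z|)) = 0.780879.
Step 6: alpha = 0.05. fail to reject H0.

R = 7, z = -0.2782, p = 0.780879, fail to reject H0.


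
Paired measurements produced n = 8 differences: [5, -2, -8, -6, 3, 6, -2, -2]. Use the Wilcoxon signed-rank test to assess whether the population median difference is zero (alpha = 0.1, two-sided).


Step 1: Drop any zero differences (none here) and take |d_i|.
|d| = [5, 2, 8, 6, 3, 6, 2, 2]
Step 2: Midrank |d_i| (ties get averaged ranks).
ranks: |5|->5, |2|->2, |8|->8, |6|->6.5, |3|->4, |6|->6.5, |2|->2, |2|->2
Step 3: Attach original signs; sum ranks with positive sign and with negative sign.
W+ = 5 + 4 + 6.5 = 15.5
W- = 2 + 8 + 6.5 + 2 + 2 = 20.5
(Check: W+ + W- = 36 should equal n(n+1)/2 = 36.)
Step 4: Test statistic W = min(W+, W-) = 15.5.
Step 5: Ties in |d|, so use the tie-corrected normal approximation.
        E[W] = n(n+1)/4 = 8*9/4 = 18.
        Tie groups: |d|=2 (t=3), |d|=6 (t=2); sum(t^3 - t) = 30.
        Var[W] = n(n+1)(2n+1)/24 - sum(t^3-t)/48 = 1224/24 - 30/48 = 50.375.
        z = (W - E[W]) / sqrt(Var[W]) = (15.5 - 18) / 7.0975 = -0.3522.
        Two-sided p = 2*Phi(z) = 0.724662.
Step 6: alpha = 0.1. fail to reject H0.

W+ = 15.5, W- = 20.5, W = min = 15.5, p = 0.724662, fail to reject H0.


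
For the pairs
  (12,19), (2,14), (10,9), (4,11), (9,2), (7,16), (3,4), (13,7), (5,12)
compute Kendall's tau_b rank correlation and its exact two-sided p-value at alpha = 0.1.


Step 1: Enumerate the 36 unordered pairs (i,j) with i<j and classify each by sign(x_j-x_i) * sign(y_j-y_i).
  (1,2):dx=-10,dy=-5->C; (1,3):dx=-2,dy=-10->C; (1,4):dx=-8,dy=-8->C; (1,5):dx=-3,dy=-17->C
  (1,6):dx=-5,dy=-3->C; (1,7):dx=-9,dy=-15->C; (1,8):dx=+1,dy=-12->D; (1,9):dx=-7,dy=-7->C
  (2,3):dx=+8,dy=-5->D; (2,4):dx=+2,dy=-3->D; (2,5):dx=+7,dy=-12->D; (2,6):dx=+5,dy=+2->C
  (2,7):dx=+1,dy=-10->D; (2,8):dx=+11,dy=-7->D; (2,9):dx=+3,dy=-2->D; (3,4):dx=-6,dy=+2->D
  (3,5):dx=-1,dy=-7->C; (3,6):dx=-3,dy=+7->D; (3,7):dx=-7,dy=-5->C; (3,8):dx=+3,dy=-2->D
  (3,9):dx=-5,dy=+3->D; (4,5):dx=+5,dy=-9->D; (4,6):dx=+3,dy=+5->C; (4,7):dx=-1,dy=-7->C
  (4,8):dx=+9,dy=-4->D; (4,9):dx=+1,dy=+1->C; (5,6):dx=-2,dy=+14->D; (5,7):dx=-6,dy=+2->D
  (5,8):dx=+4,dy=+5->C; (5,9):dx=-4,dy=+10->D; (6,7):dx=-4,dy=-12->C; (6,8):dx=+6,dy=-9->D
  (6,9):dx=-2,dy=-4->C; (7,8):dx=+10,dy=+3->C; (7,9):dx=+2,dy=+8->C; (8,9):dx=-8,dy=+5->D
Step 2: C = 18, D = 18, total pairs = 36.
Step 3: tau = (C - D)/(n(n-1)/2) = (18 - 18)/36 = 0.000000.
Step 4: Exact two-sided p-value (enumerate n! = 362880 permutations of y under H0): p = 1.000000.
Step 5: alpha = 0.1. fail to reject H0.

tau_b = 0.0000 (C=18, D=18), p = 1.000000, fail to reject H0.


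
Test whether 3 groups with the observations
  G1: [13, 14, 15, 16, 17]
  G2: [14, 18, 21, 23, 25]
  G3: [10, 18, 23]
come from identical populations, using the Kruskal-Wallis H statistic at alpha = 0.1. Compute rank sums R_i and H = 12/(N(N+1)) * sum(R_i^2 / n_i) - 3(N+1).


Step 1: Combine all N = 13 observations and assign midranks.
sorted (value, group, rank): (10,G3,1), (13,G1,2), (14,G1,3.5), (14,G2,3.5), (15,G1,5), (16,G1,6), (17,G1,7), (18,G2,8.5), (18,G3,8.5), (21,G2,10), (23,G2,11.5), (23,G3,11.5), (25,G2,13)
Step 2: Sum ranks within each group.
R_1 = 23.5 (n_1 = 5)
R_2 = 46.5 (n_2 = 5)
R_3 = 21 (n_3 = 3)
Step 3: H = 12/(N(N+1)) * sum(R_i^2/n_i) - 3(N+1)
     = 12/(13*14) * (23.5^2/5 + 46.5^2/5 + 21^2/3) - 3*14
     = 0.065934 * 689.9 - 42
     = 3.487912.
Step 4: Ties present; correction factor C = 1 - 18/(13^3 - 13) = 0.991758. Corrected H = 3.487912 / 0.991758 = 3.516898.
Step 5: Under H0, H ~ chi^2(2); p-value = 0.172312.
Step 6: alpha = 0.1. fail to reject H0.

H = 3.5169, df = 2, p = 0.172312, fail to reject H0.


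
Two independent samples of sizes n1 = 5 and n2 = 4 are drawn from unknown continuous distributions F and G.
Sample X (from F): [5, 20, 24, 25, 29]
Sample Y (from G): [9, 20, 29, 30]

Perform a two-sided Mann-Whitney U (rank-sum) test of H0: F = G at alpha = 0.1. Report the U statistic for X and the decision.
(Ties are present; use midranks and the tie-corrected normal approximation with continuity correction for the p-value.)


Step 1: Combine and sort all 9 observations; assign midranks.
sorted (value, group): (5,X), (9,Y), (20,X), (20,Y), (24,X), (25,X), (29,X), (29,Y), (30,Y)
ranks: 5->1, 9->2, 20->3.5, 20->3.5, 24->5, 25->6, 29->7.5, 29->7.5, 30->9
Step 2: Rank sum for X: R1 = 1 + 3.5 + 5 + 6 + 7.5 = 23.
Step 3: U_X = R1 - n1(n1+1)/2 = 23 - 5*6/2 = 23 - 15 = 8.
       U_Y = n1*n2 - U_X = 20 - 8 = 12.
Step 4: Ties are present, so use the tie-corrected normal approximation (with continuity correction) for the p-value.
Step 5: p-value = 0.710992; compare to alpha = 0.1. fail to reject H0.

U_X = 8, p = 0.710992, fail to reject H0 at alpha = 0.1.


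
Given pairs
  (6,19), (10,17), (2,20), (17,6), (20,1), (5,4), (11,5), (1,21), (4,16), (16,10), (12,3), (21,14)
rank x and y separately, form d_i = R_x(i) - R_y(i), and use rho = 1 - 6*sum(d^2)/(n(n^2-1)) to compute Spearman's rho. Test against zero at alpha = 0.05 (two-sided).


Step 1: Rank x and y separately (midranks; no ties here).
rank(x): 6->5, 10->6, 2->2, 17->10, 20->11, 5->4, 11->7, 1->1, 4->3, 16->9, 12->8, 21->12
rank(y): 19->10, 17->9, 20->11, 6->5, 1->1, 4->3, 5->4, 21->12, 16->8, 10->6, 3->2, 14->7
Step 2: d_i = R_x(i) - R_y(i); compute d_i^2.
  (5-10)^2=25, (6-9)^2=9, (2-11)^2=81, (10-5)^2=25, (11-1)^2=100, (4-3)^2=1, (7-4)^2=9, (1-12)^2=121, (3-8)^2=25, (9-6)^2=9, (8-2)^2=36, (12-7)^2=25
sum(d^2) = 466.
Step 3: rho = 1 - 6*466 / (12*(12^2 - 1)) = 1 - 2796/1716 = -0.629371.
Step 4: Under H0, t = rho * sqrt((n-2)/(1-rho^2)) = -2.5611 ~ t(10).
Step 5: Two-sided p-value from the t-distribution with 10 df = 0.028320.
Step 6: alpha = 0.05. reject H0.

rho = -0.6294, p = 0.028320, reject H0 at alpha = 0.05.


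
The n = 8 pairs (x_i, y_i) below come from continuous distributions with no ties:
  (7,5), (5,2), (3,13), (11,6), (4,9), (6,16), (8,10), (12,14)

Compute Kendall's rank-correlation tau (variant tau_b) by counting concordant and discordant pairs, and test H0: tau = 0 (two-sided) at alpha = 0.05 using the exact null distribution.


Step 1: Enumerate the 28 unordered pairs (i,j) with i<j and classify each by sign(x_j-x_i) * sign(y_j-y_i).
  (1,2):dx=-2,dy=-3->C; (1,3):dx=-4,dy=+8->D; (1,4):dx=+4,dy=+1->C; (1,5):dx=-3,dy=+4->D
  (1,6):dx=-1,dy=+11->D; (1,7):dx=+1,dy=+5->C; (1,8):dx=+5,dy=+9->C; (2,3):dx=-2,dy=+11->D
  (2,4):dx=+6,dy=+4->C; (2,5):dx=-1,dy=+7->D; (2,6):dx=+1,dy=+14->C; (2,7):dx=+3,dy=+8->C
  (2,8):dx=+7,dy=+12->C; (3,4):dx=+8,dy=-7->D; (3,5):dx=+1,dy=-4->D; (3,6):dx=+3,dy=+3->C
  (3,7):dx=+5,dy=-3->D; (3,8):dx=+9,dy=+1->C; (4,5):dx=-7,dy=+3->D; (4,6):dx=-5,dy=+10->D
  (4,7):dx=-3,dy=+4->D; (4,8):dx=+1,dy=+8->C; (5,6):dx=+2,dy=+7->C; (5,7):dx=+4,dy=+1->C
  (5,8):dx=+8,dy=+5->C; (6,7):dx=+2,dy=-6->D; (6,8):dx=+6,dy=-2->D; (7,8):dx=+4,dy=+4->C
Step 2: C = 15, D = 13, total pairs = 28.
Step 3: tau = (C - D)/(n(n-1)/2) = (15 - 13)/28 = 0.071429.
Step 4: Exact two-sided p-value (enumerate n! = 40320 permutations of y under H0): p = 0.904861.
Step 5: alpha = 0.05. fail to reject H0.

tau_b = 0.0714 (C=15, D=13), p = 0.904861, fail to reject H0.


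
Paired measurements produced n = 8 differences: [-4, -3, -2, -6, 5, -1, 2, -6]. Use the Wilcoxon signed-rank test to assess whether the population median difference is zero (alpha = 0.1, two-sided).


Step 1: Drop any zero differences (none here) and take |d_i|.
|d| = [4, 3, 2, 6, 5, 1, 2, 6]
Step 2: Midrank |d_i| (ties get averaged ranks).
ranks: |4|->5, |3|->4, |2|->2.5, |6|->7.5, |5|->6, |1|->1, |2|->2.5, |6|->7.5
Step 3: Attach original signs; sum ranks with positive sign and with negative sign.
W+ = 6 + 2.5 = 8.5
W- = 5 + 4 + 2.5 + 7.5 + 1 + 7.5 = 27.5
(Check: W+ + W- = 36 should equal n(n+1)/2 = 36.)
Step 4: Test statistic W = min(W+, W-) = 8.5.
Step 5: Ties in |d|, so use the tie-corrected normal approximation.
        E[W] = n(n+1)/4 = 8*9/4 = 18.
        Tie groups: |d|=2 (t=2), |d|=6 (t=2); sum(t^3 - t) = 12.
        Var[W] = n(n+1)(2n+1)/24 - sum(t^3-t)/48 = 1224/24 - 12/48 = 50.75.
        z = (W - E[W]) / sqrt(Var[W]) = (8.5 - 18) / 7.1239 = -1.3335.
        Two-sided p = 2*Phi(z) = 0.182355.
Step 6: alpha = 0.1. fail to reject H0.

W+ = 8.5, W- = 27.5, W = min = 8.5, p = 0.182355, fail to reject H0.


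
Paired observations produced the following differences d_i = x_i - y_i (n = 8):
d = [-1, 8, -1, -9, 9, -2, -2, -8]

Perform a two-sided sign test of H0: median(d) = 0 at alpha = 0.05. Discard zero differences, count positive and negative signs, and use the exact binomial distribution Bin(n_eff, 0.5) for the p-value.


Step 1: Discard zero differences. Original n = 8; n_eff = number of nonzero differences = 8.
Nonzero differences (with sign): -1, +8, -1, -9, +9, -2, -2, -8
Step 2: Count signs: positive = 2, negative = 6.
Step 3: Under H0: P(positive) = 0.5, so the number of positives S ~ Bin(8, 0.5).
Step 4: Two-sided exact p-value = sum of Bin(8,0.5) probabilities at or below the observed probability = 0.289062.
Step 5: alpha = 0.05. fail to reject H0.

n_eff = 8, pos = 2, neg = 6, p = 0.289062, fail to reject H0.


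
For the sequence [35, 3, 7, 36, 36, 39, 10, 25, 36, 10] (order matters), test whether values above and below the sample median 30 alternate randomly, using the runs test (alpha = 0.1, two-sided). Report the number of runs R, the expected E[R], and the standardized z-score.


Step 1: Compute median = 30; label A = above, B = below.
Labels in order: ABBAAABBAB  (n_A = 5, n_B = 5)
Step 2: Count runs R = 6.
Step 3: Under H0 (random ordering), E[R] = 2*n_A*n_B/(n_A+n_B) + 1 = 2*5*5/10 + 1 = 6.0000.
        Var[R] = 2*n_A*n_B*(2*n_A*n_B - n_A - n_B) / ((n_A+n_B)^2 * (n_A+n_B-1)) = 2000/900 = 2.2222.
        SD[R] = 1.4907.
Step 4: R = E[R], so z = 0 with no continuity correction.
Step 5: Two-sided p-value via normal approximation = 2*(1 - Phi(|z|)) = 1.000000.
Step 6: alpha = 0.1. fail to reject H0.

R = 6, z = 0.0000, p = 1.000000, fail to reject H0.


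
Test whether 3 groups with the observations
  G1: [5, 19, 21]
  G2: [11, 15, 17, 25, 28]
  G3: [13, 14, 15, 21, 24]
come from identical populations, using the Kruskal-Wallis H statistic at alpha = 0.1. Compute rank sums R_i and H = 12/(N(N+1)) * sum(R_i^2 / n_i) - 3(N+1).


Step 1: Combine all N = 13 observations and assign midranks.
sorted (value, group, rank): (5,G1,1), (11,G2,2), (13,G3,3), (14,G3,4), (15,G2,5.5), (15,G3,5.5), (17,G2,7), (19,G1,8), (21,G1,9.5), (21,G3,9.5), (24,G3,11), (25,G2,12), (28,G2,13)
Step 2: Sum ranks within each group.
R_1 = 18.5 (n_1 = 3)
R_2 = 39.5 (n_2 = 5)
R_3 = 33 (n_3 = 5)
Step 3: H = 12/(N(N+1)) * sum(R_i^2/n_i) - 3(N+1)
     = 12/(13*14) * (18.5^2/3 + 39.5^2/5 + 33^2/5) - 3*14
     = 0.065934 * 643.933 - 42
     = 0.457143.
Step 4: Ties present; correction factor C = 1 - 12/(13^3 - 13) = 0.994505. Corrected H = 0.457143 / 0.994505 = 0.459669.
Step 5: Under H0, H ~ chi^2(2); p-value = 0.794665.
Step 6: alpha = 0.1. fail to reject H0.

H = 0.4597, df = 2, p = 0.794665, fail to reject H0.


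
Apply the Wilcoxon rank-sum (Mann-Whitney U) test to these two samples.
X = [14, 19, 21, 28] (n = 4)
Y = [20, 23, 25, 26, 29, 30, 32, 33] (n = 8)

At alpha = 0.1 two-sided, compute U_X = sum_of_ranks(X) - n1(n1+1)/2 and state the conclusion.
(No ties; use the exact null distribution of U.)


Step 1: Combine and sort all 12 observations; assign midranks.
sorted (value, group): (14,X), (19,X), (20,Y), (21,X), (23,Y), (25,Y), (26,Y), (28,X), (29,Y), (30,Y), (32,Y), (33,Y)
ranks: 14->1, 19->2, 20->3, 21->4, 23->5, 25->6, 26->7, 28->8, 29->9, 30->10, 32->11, 33->12
Step 2: Rank sum for X: R1 = 1 + 2 + 4 + 8 = 15.
Step 3: U_X = R1 - n1(n1+1)/2 = 15 - 4*5/2 = 15 - 10 = 5.
       U_Y = n1*n2 - U_X = 32 - 5 = 27.
Step 4: No ties, so the exact null distribution of U (based on enumerating the C(12,4) = 495 equally likely rank assignments) gives the two-sided p-value.
Step 5: p-value = 0.072727; compare to alpha = 0.1. reject H0.

U_X = 5, p = 0.072727, reject H0 at alpha = 0.1.


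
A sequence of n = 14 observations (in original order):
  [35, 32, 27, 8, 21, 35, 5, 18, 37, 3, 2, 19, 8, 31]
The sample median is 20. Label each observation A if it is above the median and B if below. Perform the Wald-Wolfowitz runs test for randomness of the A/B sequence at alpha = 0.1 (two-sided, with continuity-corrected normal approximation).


Step 1: Compute median = 20; label A = above, B = below.
Labels in order: AAABAABBABBBBA  (n_A = 7, n_B = 7)
Step 2: Count runs R = 7.
Step 3: Under H0 (random ordering), E[R] = 2*n_A*n_B/(n_A+n_B) + 1 = 2*7*7/14 + 1 = 8.0000.
        Var[R] = 2*n_A*n_B*(2*n_A*n_B - n_A - n_B) / ((n_A+n_B)^2 * (n_A+n_B-1)) = 8232/2548 = 3.2308.
        SD[R] = 1.7974.
Step 4: Continuity-corrected z = (R + 0.5 - E[R]) / SD[R] = (7 + 0.5 - 8.0000) / 1.7974 = -0.2782.
Step 5: Two-sided p-value via normal approximation = 2*(1 - Phi(|z|)) = 0.780879.
Step 6: alpha = 0.1. fail to reject H0.

R = 7, z = -0.2782, p = 0.780879, fail to reject H0.


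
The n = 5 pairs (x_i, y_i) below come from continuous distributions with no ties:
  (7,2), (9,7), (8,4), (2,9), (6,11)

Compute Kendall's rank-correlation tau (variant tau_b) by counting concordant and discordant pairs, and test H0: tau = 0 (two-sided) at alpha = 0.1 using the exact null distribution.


Step 1: Enumerate the 10 unordered pairs (i,j) with i<j and classify each by sign(x_j-x_i) * sign(y_j-y_i).
  (1,2):dx=+2,dy=+5->C; (1,3):dx=+1,dy=+2->C; (1,4):dx=-5,dy=+7->D; (1,5):dx=-1,dy=+9->D
  (2,3):dx=-1,dy=-3->C; (2,4):dx=-7,dy=+2->D; (2,5):dx=-3,dy=+4->D; (3,4):dx=-6,dy=+5->D
  (3,5):dx=-2,dy=+7->D; (4,5):dx=+4,dy=+2->C
Step 2: C = 4, D = 6, total pairs = 10.
Step 3: tau = (C - D)/(n(n-1)/2) = (4 - 6)/10 = -0.200000.
Step 4: Exact two-sided p-value (enumerate n! = 120 permutations of y under H0): p = 0.816667.
Step 5: alpha = 0.1. fail to reject H0.

tau_b = -0.2000 (C=4, D=6), p = 0.816667, fail to reject H0.


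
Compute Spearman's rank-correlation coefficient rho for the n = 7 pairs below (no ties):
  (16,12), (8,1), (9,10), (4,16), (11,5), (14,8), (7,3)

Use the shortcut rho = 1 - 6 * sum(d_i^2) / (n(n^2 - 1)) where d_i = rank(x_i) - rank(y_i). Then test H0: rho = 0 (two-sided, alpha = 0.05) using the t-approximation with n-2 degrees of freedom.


Step 1: Rank x and y separately (midranks; no ties here).
rank(x): 16->7, 8->3, 9->4, 4->1, 11->5, 14->6, 7->2
rank(y): 12->6, 1->1, 10->5, 16->7, 5->3, 8->4, 3->2
Step 2: d_i = R_x(i) - R_y(i); compute d_i^2.
  (7-6)^2=1, (3-1)^2=4, (4-5)^2=1, (1-7)^2=36, (5-3)^2=4, (6-4)^2=4, (2-2)^2=0
sum(d^2) = 50.
Step 3: rho = 1 - 6*50 / (7*(7^2 - 1)) = 1 - 300/336 = 0.107143.
Step 4: Under H0, t = rho * sqrt((n-2)/(1-rho^2)) = 0.2410 ~ t(5).
Step 5: Two-sided p-value from the t-distribution with 5 df = 0.819151.
Step 6: alpha = 0.05. fail to reject H0.

rho = 0.1071, p = 0.819151, fail to reject H0 at alpha = 0.05.


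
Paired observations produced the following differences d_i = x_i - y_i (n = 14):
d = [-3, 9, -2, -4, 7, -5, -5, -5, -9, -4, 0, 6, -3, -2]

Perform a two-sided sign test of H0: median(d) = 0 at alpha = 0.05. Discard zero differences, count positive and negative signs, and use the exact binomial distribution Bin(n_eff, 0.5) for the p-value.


Step 1: Discard zero differences. Original n = 14; n_eff = number of nonzero differences = 13.
Nonzero differences (with sign): -3, +9, -2, -4, +7, -5, -5, -5, -9, -4, +6, -3, -2
Step 2: Count signs: positive = 3, negative = 10.
Step 3: Under H0: P(positive) = 0.5, so the number of positives S ~ Bin(13, 0.5).
Step 4: Two-sided exact p-value = sum of Bin(13,0.5) probabilities at or below the observed probability = 0.092285.
Step 5: alpha = 0.05. fail to reject H0.

n_eff = 13, pos = 3, neg = 10, p = 0.092285, fail to reject H0.


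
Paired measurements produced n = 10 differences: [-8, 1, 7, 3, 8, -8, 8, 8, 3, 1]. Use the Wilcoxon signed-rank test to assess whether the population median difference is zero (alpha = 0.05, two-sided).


Step 1: Drop any zero differences (none here) and take |d_i|.
|d| = [8, 1, 7, 3, 8, 8, 8, 8, 3, 1]
Step 2: Midrank |d_i| (ties get averaged ranks).
ranks: |8|->8, |1|->1.5, |7|->5, |3|->3.5, |8|->8, |8|->8, |8|->8, |8|->8, |3|->3.5, |1|->1.5
Step 3: Attach original signs; sum ranks with positive sign and with negative sign.
W+ = 1.5 + 5 + 3.5 + 8 + 8 + 8 + 3.5 + 1.5 = 39
W- = 8 + 8 = 16
(Check: W+ + W- = 55 should equal n(n+1)/2 = 55.)
Step 4: Test statistic W = min(W+, W-) = 16.
Step 5: Ties in |d|, so use the tie-corrected normal approximation.
        E[W] = n(n+1)/4 = 10*11/4 = 27.5.
        Tie groups: |d|=1 (t=2), |d|=3 (t=2), |d|=8 (t=5); sum(t^3 - t) = 132.
        Var[W] = n(n+1)(2n+1)/24 - sum(t^3-t)/48 = 2310/24 - 132/48 = 93.5.
        z = (W - E[W]) / sqrt(Var[W]) = (16 - 27.5) / 9.6695 = -1.1893.
        Two-sided p = 2*Phi(z) = 0.234321.
Step 6: alpha = 0.05. fail to reject H0.

W+ = 39, W- = 16, W = min = 16, p = 0.234321, fail to reject H0.


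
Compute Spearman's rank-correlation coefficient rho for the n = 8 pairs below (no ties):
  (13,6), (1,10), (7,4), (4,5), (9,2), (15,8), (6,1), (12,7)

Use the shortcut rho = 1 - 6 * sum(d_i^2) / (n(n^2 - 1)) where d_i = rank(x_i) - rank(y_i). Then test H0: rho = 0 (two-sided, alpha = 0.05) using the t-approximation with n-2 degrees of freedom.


Step 1: Rank x and y separately (midranks; no ties here).
rank(x): 13->7, 1->1, 7->4, 4->2, 9->5, 15->8, 6->3, 12->6
rank(y): 6->5, 10->8, 4->3, 5->4, 2->2, 8->7, 1->1, 7->6
Step 2: d_i = R_x(i) - R_y(i); compute d_i^2.
  (7-5)^2=4, (1-8)^2=49, (4-3)^2=1, (2-4)^2=4, (5-2)^2=9, (8-7)^2=1, (3-1)^2=4, (6-6)^2=0
sum(d^2) = 72.
Step 3: rho = 1 - 6*72 / (8*(8^2 - 1)) = 1 - 432/504 = 0.142857.
Step 4: Under H0, t = rho * sqrt((n-2)/(1-rho^2)) = 0.3536 ~ t(6).
Step 5: Two-sided p-value from the t-distribution with 6 df = 0.735765.
Step 6: alpha = 0.05. fail to reject H0.

rho = 0.1429, p = 0.735765, fail to reject H0 at alpha = 0.05.


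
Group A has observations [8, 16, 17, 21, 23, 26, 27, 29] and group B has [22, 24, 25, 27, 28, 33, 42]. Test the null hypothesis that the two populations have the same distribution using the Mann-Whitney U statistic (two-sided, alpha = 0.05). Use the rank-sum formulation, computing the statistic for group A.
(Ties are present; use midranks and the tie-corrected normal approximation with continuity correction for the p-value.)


Step 1: Combine and sort all 15 observations; assign midranks.
sorted (value, group): (8,X), (16,X), (17,X), (21,X), (22,Y), (23,X), (24,Y), (25,Y), (26,X), (27,X), (27,Y), (28,Y), (29,X), (33,Y), (42,Y)
ranks: 8->1, 16->2, 17->3, 21->4, 22->5, 23->6, 24->7, 25->8, 26->9, 27->10.5, 27->10.5, 28->12, 29->13, 33->14, 42->15
Step 2: Rank sum for X: R1 = 1 + 2 + 3 + 4 + 6 + 9 + 10.5 + 13 = 48.5.
Step 3: U_X = R1 - n1(n1+1)/2 = 48.5 - 8*9/2 = 48.5 - 36 = 12.5.
       U_Y = n1*n2 - U_X = 56 - 12.5 = 43.5.
Step 4: Ties are present, so use the tie-corrected normal approximation (with continuity correction) for the p-value.
Step 5: p-value = 0.082305; compare to alpha = 0.05. fail to reject H0.

U_X = 12.5, p = 0.082305, fail to reject H0 at alpha = 0.05.


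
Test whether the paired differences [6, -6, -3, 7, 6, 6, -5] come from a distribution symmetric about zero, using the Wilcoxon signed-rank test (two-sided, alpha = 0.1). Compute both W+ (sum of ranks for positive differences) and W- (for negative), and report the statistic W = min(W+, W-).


Step 1: Drop any zero differences (none here) and take |d_i|.
|d| = [6, 6, 3, 7, 6, 6, 5]
Step 2: Midrank |d_i| (ties get averaged ranks).
ranks: |6|->4.5, |6|->4.5, |3|->1, |7|->7, |6|->4.5, |6|->4.5, |5|->2
Step 3: Attach original signs; sum ranks with positive sign and with negative sign.
W+ = 4.5 + 7 + 4.5 + 4.5 = 20.5
W- = 4.5 + 1 + 2 = 7.5
(Check: W+ + W- = 28 should equal n(n+1)/2 = 28.)
Step 4: Test statistic W = min(W+, W-) = 7.5.
Step 5: Ties in |d|, so use the tie-corrected normal approximation.
        E[W] = n(n+1)/4 = 7*8/4 = 14.
        Tie groups: |d|=6 (t=4); sum(t^3 - t) = 60.
        Var[W] = n(n+1)(2n+1)/24 - sum(t^3-t)/48 = 840/24 - 60/48 = 33.75.
        z = (W - E[W]) / sqrt(Var[W]) = (7.5 - 14) / 5.8095 = -1.1189.
        Two-sided p = 2*Phi(z) = 0.263199.
Step 6: alpha = 0.1. fail to reject H0.

W+ = 20.5, W- = 7.5, W = min = 7.5, p = 0.263199, fail to reject H0.


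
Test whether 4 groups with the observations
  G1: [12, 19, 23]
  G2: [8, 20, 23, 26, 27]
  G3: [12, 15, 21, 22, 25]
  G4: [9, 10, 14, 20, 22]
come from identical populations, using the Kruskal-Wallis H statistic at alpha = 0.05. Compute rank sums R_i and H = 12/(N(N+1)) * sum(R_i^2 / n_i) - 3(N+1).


Step 1: Combine all N = 18 observations and assign midranks.
sorted (value, group, rank): (8,G2,1), (9,G4,2), (10,G4,3), (12,G1,4.5), (12,G3,4.5), (14,G4,6), (15,G3,7), (19,G1,8), (20,G2,9.5), (20,G4,9.5), (21,G3,11), (22,G3,12.5), (22,G4,12.5), (23,G1,14.5), (23,G2,14.5), (25,G3,16), (26,G2,17), (27,G2,18)
Step 2: Sum ranks within each group.
R_1 = 27 (n_1 = 3)
R_2 = 60 (n_2 = 5)
R_3 = 51 (n_3 = 5)
R_4 = 33 (n_4 = 5)
Step 3: H = 12/(N(N+1)) * sum(R_i^2/n_i) - 3(N+1)
     = 12/(18*19) * (27^2/3 + 60^2/5 + 51^2/5 + 33^2/5) - 3*19
     = 0.035088 * 1701 - 57
     = 2.684211.
Step 4: Ties present; correction factor C = 1 - 24/(18^3 - 18) = 0.995872. Corrected H = 2.684211 / 0.995872 = 2.695337.
Step 5: Under H0, H ~ chi^2(3); p-value = 0.441020.
Step 6: alpha = 0.05. fail to reject H0.

H = 2.6953, df = 3, p = 0.441020, fail to reject H0.


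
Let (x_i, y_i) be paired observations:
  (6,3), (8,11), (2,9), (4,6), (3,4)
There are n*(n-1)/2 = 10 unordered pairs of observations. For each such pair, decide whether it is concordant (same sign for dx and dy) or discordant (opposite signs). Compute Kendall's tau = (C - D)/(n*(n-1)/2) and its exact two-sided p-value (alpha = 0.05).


Step 1: Enumerate the 10 unordered pairs (i,j) with i<j and classify each by sign(x_j-x_i) * sign(y_j-y_i).
  (1,2):dx=+2,dy=+8->C; (1,3):dx=-4,dy=+6->D; (1,4):dx=-2,dy=+3->D; (1,5):dx=-3,dy=+1->D
  (2,3):dx=-6,dy=-2->C; (2,4):dx=-4,dy=-5->C; (2,5):dx=-5,dy=-7->C; (3,4):dx=+2,dy=-3->D
  (3,5):dx=+1,dy=-5->D; (4,5):dx=-1,dy=-2->C
Step 2: C = 5, D = 5, total pairs = 10.
Step 3: tau = (C - D)/(n(n-1)/2) = (5 - 5)/10 = 0.000000.
Step 4: Exact two-sided p-value (enumerate n! = 120 permutations of y under H0): p = 1.000000.
Step 5: alpha = 0.05. fail to reject H0.

tau_b = 0.0000 (C=5, D=5), p = 1.000000, fail to reject H0.


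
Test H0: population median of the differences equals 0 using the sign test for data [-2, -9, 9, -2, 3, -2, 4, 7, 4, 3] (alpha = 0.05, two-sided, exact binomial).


Step 1: Discard zero differences. Original n = 10; n_eff = number of nonzero differences = 10.
Nonzero differences (with sign): -2, -9, +9, -2, +3, -2, +4, +7, +4, +3
Step 2: Count signs: positive = 6, negative = 4.
Step 3: Under H0: P(positive) = 0.5, so the number of positives S ~ Bin(10, 0.5).
Step 4: Two-sided exact p-value = sum of Bin(10,0.5) probabilities at or below the observed probability = 0.753906.
Step 5: alpha = 0.05. fail to reject H0.

n_eff = 10, pos = 6, neg = 4, p = 0.753906, fail to reject H0.


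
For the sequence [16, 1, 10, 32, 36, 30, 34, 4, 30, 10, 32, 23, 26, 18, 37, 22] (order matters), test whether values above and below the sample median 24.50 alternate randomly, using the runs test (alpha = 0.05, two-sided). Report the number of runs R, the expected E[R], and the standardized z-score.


Step 1: Compute median = 24.50; label A = above, B = below.
Labels in order: BBBAAAABABABABAB  (n_A = 8, n_B = 8)
Step 2: Count runs R = 11.
Step 3: Under H0 (random ordering), E[R] = 2*n_A*n_B/(n_A+n_B) + 1 = 2*8*8/16 + 1 = 9.0000.
        Var[R] = 2*n_A*n_B*(2*n_A*n_B - n_A - n_B) / ((n_A+n_B)^2 * (n_A+n_B-1)) = 14336/3840 = 3.7333.
        SD[R] = 1.9322.
Step 4: Continuity-corrected z = (R - 0.5 - E[R]) / SD[R] = (11 - 0.5 - 9.0000) / 1.9322 = 0.7763.
Step 5: Two-sided p-value via normal approximation = 2*(1 - Phi(|z|)) = 0.437558.
Step 6: alpha = 0.05. fail to reject H0.

R = 11, z = 0.7763, p = 0.437558, fail to reject H0.


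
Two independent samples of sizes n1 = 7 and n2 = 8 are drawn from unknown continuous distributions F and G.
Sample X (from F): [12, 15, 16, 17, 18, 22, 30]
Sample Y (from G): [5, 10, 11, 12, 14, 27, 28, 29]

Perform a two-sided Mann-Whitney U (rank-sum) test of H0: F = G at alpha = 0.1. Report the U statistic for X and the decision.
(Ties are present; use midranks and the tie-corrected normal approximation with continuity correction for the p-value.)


Step 1: Combine and sort all 15 observations; assign midranks.
sorted (value, group): (5,Y), (10,Y), (11,Y), (12,X), (12,Y), (14,Y), (15,X), (16,X), (17,X), (18,X), (22,X), (27,Y), (28,Y), (29,Y), (30,X)
ranks: 5->1, 10->2, 11->3, 12->4.5, 12->4.5, 14->6, 15->7, 16->8, 17->9, 18->10, 22->11, 27->12, 28->13, 29->14, 30->15
Step 2: Rank sum for X: R1 = 4.5 + 7 + 8 + 9 + 10 + 11 + 15 = 64.5.
Step 3: U_X = R1 - n1(n1+1)/2 = 64.5 - 7*8/2 = 64.5 - 28 = 36.5.
       U_Y = n1*n2 - U_X = 56 - 36.5 = 19.5.
Step 4: Ties are present, so use the tie-corrected normal approximation (with continuity correction) for the p-value.
Step 5: p-value = 0.354109; compare to alpha = 0.1. fail to reject H0.

U_X = 36.5, p = 0.354109, fail to reject H0 at alpha = 0.1.


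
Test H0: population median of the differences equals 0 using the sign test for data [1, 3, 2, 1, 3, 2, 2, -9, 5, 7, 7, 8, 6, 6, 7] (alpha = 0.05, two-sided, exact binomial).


Step 1: Discard zero differences. Original n = 15; n_eff = number of nonzero differences = 15.
Nonzero differences (with sign): +1, +3, +2, +1, +3, +2, +2, -9, +5, +7, +7, +8, +6, +6, +7
Step 2: Count signs: positive = 14, negative = 1.
Step 3: Under H0: P(positive) = 0.5, so the number of positives S ~ Bin(15, 0.5).
Step 4: Two-sided exact p-value = sum of Bin(15,0.5) probabilities at or below the observed probability = 0.000977.
Step 5: alpha = 0.05. reject H0.

n_eff = 15, pos = 14, neg = 1, p = 0.000977, reject H0.


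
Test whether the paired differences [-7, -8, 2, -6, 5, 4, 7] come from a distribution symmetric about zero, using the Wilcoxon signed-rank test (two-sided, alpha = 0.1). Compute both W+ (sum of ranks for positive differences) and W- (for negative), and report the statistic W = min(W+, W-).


Step 1: Drop any zero differences (none here) and take |d_i|.
|d| = [7, 8, 2, 6, 5, 4, 7]
Step 2: Midrank |d_i| (ties get averaged ranks).
ranks: |7|->5.5, |8|->7, |2|->1, |6|->4, |5|->3, |4|->2, |7|->5.5
Step 3: Attach original signs; sum ranks with positive sign and with negative sign.
W+ = 1 + 3 + 2 + 5.5 = 11.5
W- = 5.5 + 7 + 4 = 16.5
(Check: W+ + W- = 28 should equal n(n+1)/2 = 28.)
Step 4: Test statistic W = min(W+, W-) = 11.5.
Step 5: Ties in |d|, so use the tie-corrected normal approximation.
        E[W] = n(n+1)/4 = 7*8/4 = 14.
        Tie groups: |d|=7 (t=2); sum(t^3 - t) = 6.
        Var[W] = n(n+1)(2n+1)/24 - sum(t^3-t)/48 = 840/24 - 6/48 = 34.875.
        z = (W - E[W]) / sqrt(Var[W]) = (11.5 - 14) / 5.9055 = -0.4233.
        Two-sided p = 2*Phi(z) = 0.672052.
Step 6: alpha = 0.1. fail to reject H0.

W+ = 11.5, W- = 16.5, W = min = 11.5, p = 0.672052, fail to reject H0.


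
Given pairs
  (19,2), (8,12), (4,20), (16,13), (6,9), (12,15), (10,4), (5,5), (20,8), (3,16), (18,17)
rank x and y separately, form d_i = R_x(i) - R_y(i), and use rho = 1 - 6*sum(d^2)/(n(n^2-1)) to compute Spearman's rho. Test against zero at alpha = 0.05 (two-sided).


Step 1: Rank x and y separately (midranks; no ties here).
rank(x): 19->10, 8->5, 4->2, 16->8, 6->4, 12->7, 10->6, 5->3, 20->11, 3->1, 18->9
rank(y): 2->1, 12->6, 20->11, 13->7, 9->5, 15->8, 4->2, 5->3, 8->4, 16->9, 17->10
Step 2: d_i = R_x(i) - R_y(i); compute d_i^2.
  (10-1)^2=81, (5-6)^2=1, (2-11)^2=81, (8-7)^2=1, (4-5)^2=1, (7-8)^2=1, (6-2)^2=16, (3-3)^2=0, (11-4)^2=49, (1-9)^2=64, (9-10)^2=1
sum(d^2) = 296.
Step 3: rho = 1 - 6*296 / (11*(11^2 - 1)) = 1 - 1776/1320 = -0.345455.
Step 4: Under H0, t = rho * sqrt((n-2)/(1-rho^2)) = -1.1044 ~ t(9).
Step 5: Two-sided p-value from the t-distribution with 9 df = 0.298089.
Step 6: alpha = 0.05. fail to reject H0.

rho = -0.3455, p = 0.298089, fail to reject H0 at alpha = 0.05.


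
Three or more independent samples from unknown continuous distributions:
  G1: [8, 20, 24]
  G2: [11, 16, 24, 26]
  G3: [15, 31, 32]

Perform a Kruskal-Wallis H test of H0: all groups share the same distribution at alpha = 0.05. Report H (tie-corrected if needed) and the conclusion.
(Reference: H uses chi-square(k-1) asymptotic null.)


Step 1: Combine all N = 10 observations and assign midranks.
sorted (value, group, rank): (8,G1,1), (11,G2,2), (15,G3,3), (16,G2,4), (20,G1,5), (24,G1,6.5), (24,G2,6.5), (26,G2,8), (31,G3,9), (32,G3,10)
Step 2: Sum ranks within each group.
R_1 = 12.5 (n_1 = 3)
R_2 = 20.5 (n_2 = 4)
R_3 = 22 (n_3 = 3)
Step 3: H = 12/(N(N+1)) * sum(R_i^2/n_i) - 3(N+1)
     = 12/(10*11) * (12.5^2/3 + 20.5^2/4 + 22^2/3) - 3*11
     = 0.109091 * 318.479 - 33
     = 1.743182.
Step 4: Ties present; correction factor C = 1 - 6/(10^3 - 10) = 0.993939. Corrected H = 1.743182 / 0.993939 = 1.753811.
Step 5: Under H0, H ~ chi^2(2); p-value = 0.416068.
Step 6: alpha = 0.05. fail to reject H0.

H = 1.7538, df = 2, p = 0.416068, fail to reject H0.


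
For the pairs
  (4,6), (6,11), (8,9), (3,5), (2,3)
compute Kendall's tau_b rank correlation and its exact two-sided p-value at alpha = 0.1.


Step 1: Enumerate the 10 unordered pairs (i,j) with i<j and classify each by sign(x_j-x_i) * sign(y_j-y_i).
  (1,2):dx=+2,dy=+5->C; (1,3):dx=+4,dy=+3->C; (1,4):dx=-1,dy=-1->C; (1,5):dx=-2,dy=-3->C
  (2,3):dx=+2,dy=-2->D; (2,4):dx=-3,dy=-6->C; (2,5):dx=-4,dy=-8->C; (3,4):dx=-5,dy=-4->C
  (3,5):dx=-6,dy=-6->C; (4,5):dx=-1,dy=-2->C
Step 2: C = 9, D = 1, total pairs = 10.
Step 3: tau = (C - D)/(n(n-1)/2) = (9 - 1)/10 = 0.800000.
Step 4: Exact two-sided p-value (enumerate n! = 120 permutations of y under H0): p = 0.083333.
Step 5: alpha = 0.1. reject H0.

tau_b = 0.8000 (C=9, D=1), p = 0.083333, reject H0.


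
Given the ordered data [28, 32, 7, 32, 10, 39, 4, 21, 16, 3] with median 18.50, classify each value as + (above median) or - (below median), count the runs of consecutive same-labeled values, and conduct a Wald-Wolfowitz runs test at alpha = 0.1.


Step 1: Compute median = 18.50; label A = above, B = below.
Labels in order: AABABABABB  (n_A = 5, n_B = 5)
Step 2: Count runs R = 8.
Step 3: Under H0 (random ordering), E[R] = 2*n_A*n_B/(n_A+n_B) + 1 = 2*5*5/10 + 1 = 6.0000.
        Var[R] = 2*n_A*n_B*(2*n_A*n_B - n_A - n_B) / ((n_A+n_B)^2 * (n_A+n_B-1)) = 2000/900 = 2.2222.
        SD[R] = 1.4907.
Step 4: Continuity-corrected z = (R - 0.5 - E[R]) / SD[R] = (8 - 0.5 - 6.0000) / 1.4907 = 1.0062.
Step 5: Two-sided p-value via normal approximation = 2*(1 - Phi(|z|)) = 0.314305.
Step 6: alpha = 0.1. fail to reject H0.

R = 8, z = 1.0062, p = 0.314305, fail to reject H0.


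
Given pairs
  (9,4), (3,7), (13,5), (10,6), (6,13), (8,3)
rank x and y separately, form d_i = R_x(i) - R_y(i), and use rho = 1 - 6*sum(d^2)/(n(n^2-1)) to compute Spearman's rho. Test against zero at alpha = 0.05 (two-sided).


Step 1: Rank x and y separately (midranks; no ties here).
rank(x): 9->4, 3->1, 13->6, 10->5, 6->2, 8->3
rank(y): 4->2, 7->5, 5->3, 6->4, 13->6, 3->1
Step 2: d_i = R_x(i) - R_y(i); compute d_i^2.
  (4-2)^2=4, (1-5)^2=16, (6-3)^2=9, (5-4)^2=1, (2-6)^2=16, (3-1)^2=4
sum(d^2) = 50.
Step 3: rho = 1 - 6*50 / (6*(6^2 - 1)) = 1 - 300/210 = -0.428571.
Step 4: Under H0, t = rho * sqrt((n-2)/(1-rho^2)) = -0.9487 ~ t(4).
Step 5: Two-sided p-value from the t-distribution with 4 df = 0.396501.
Step 6: alpha = 0.05. fail to reject H0.

rho = -0.4286, p = 0.396501, fail to reject H0 at alpha = 0.05.


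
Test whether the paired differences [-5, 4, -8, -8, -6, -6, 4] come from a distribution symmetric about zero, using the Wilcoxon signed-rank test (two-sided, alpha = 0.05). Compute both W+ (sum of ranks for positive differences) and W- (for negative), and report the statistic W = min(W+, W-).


Step 1: Drop any zero differences (none here) and take |d_i|.
|d| = [5, 4, 8, 8, 6, 6, 4]
Step 2: Midrank |d_i| (ties get averaged ranks).
ranks: |5|->3, |4|->1.5, |8|->6.5, |8|->6.5, |6|->4.5, |6|->4.5, |4|->1.5
Step 3: Attach original signs; sum ranks with positive sign and with negative sign.
W+ = 1.5 + 1.5 = 3
W- = 3 + 6.5 + 6.5 + 4.5 + 4.5 = 25
(Check: W+ + W- = 28 should equal n(n+1)/2 = 28.)
Step 4: Test statistic W = min(W+, W-) = 3.
Step 5: Ties in |d|, so use the tie-corrected normal approximation.
        E[W] = n(n+1)/4 = 7*8/4 = 14.
        Tie groups: |d|=4 (t=2), |d|=6 (t=2), |d|=8 (t=2); sum(t^3 - t) = 18.
        Var[W] = n(n+1)(2n+1)/24 - sum(t^3-t)/48 = 840/24 - 18/48 = 34.625.
        z = (W - E[W]) / sqrt(Var[W]) = (3 - 14) / 5.8843 = -1.8694.
        Two-sided p = 2*Phi(z) = 0.061570.
Step 6: alpha = 0.05. fail to reject H0.

W+ = 3, W- = 25, W = min = 3, p = 0.061570, fail to reject H0.
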